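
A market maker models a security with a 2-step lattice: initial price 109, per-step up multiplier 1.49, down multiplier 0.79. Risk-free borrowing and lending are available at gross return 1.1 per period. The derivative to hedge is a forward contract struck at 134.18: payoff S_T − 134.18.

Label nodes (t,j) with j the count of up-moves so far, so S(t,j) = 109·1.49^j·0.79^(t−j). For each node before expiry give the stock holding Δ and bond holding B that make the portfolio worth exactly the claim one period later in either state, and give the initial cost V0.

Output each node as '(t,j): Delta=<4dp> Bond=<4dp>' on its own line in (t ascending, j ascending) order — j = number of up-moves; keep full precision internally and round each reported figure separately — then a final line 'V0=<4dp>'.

(0,0): Delta=1.0000 Bond=-110.8926
(1,0): Delta=1.0000 Bond=-121.9818
(1,1): Delta=1.0000 Bond=-121.9818
V0=-1.8926

No-arbitrage ⇒ martingale measure with p* = (R−d)/(u−d) = 0.4429.
Terminal payoffs: V(2,0)=-66.1531, V(2,1)=-5.8761, V(2,2)=107.8109
Node (1,0) S=86.1100: V=(p*·-5.8761+(1−p*)·-66.1531)/1.1=-35.8718; Δ=(-5.8761−-66.1531)/(128.3039−68.0269)=1.0000; B=V−Δ·S=-121.9818
Node (1,1) S=162.4100: V=(p*·107.8109+(1−p*)·-5.8761)/1.1=40.4282; Δ=(107.8109−-5.8761)/(241.9909−128.3039)=1.0000; B=V−Δ·S=-121.9818
Node (0,0) S=109.0000: V=(p*·40.4282+(1−p*)·-35.8718)/1.1=-1.8926; Δ=(40.4282−-35.8718)/(162.4100−86.1100)=1.0000; B=V−Δ·S=-110.8926
Root portfolio cost Δ·109+B reproduces V0=-1.8926.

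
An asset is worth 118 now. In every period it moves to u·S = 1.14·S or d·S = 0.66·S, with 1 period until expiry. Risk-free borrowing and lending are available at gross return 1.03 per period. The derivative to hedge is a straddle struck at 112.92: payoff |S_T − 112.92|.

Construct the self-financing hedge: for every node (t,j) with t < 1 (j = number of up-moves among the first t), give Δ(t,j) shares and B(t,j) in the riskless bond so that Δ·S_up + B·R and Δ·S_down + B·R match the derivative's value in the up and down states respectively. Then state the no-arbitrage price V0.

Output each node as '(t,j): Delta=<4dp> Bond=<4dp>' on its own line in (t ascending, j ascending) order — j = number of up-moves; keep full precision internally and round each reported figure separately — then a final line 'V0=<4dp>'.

(0,0): Delta=-0.2373 Bond=51.9612
V0=23.9612

No-arbitrage ⇒ martingale measure with p* = (R−d)/(u−d) = 0.7708.
Terminal payoffs: V(1,0)=35.0400, V(1,1)=21.6000
Node (0,0) S=118.0000: V=(p*·21.6000+(1−p*)·35.0400)/1.03=23.9612; Δ=(21.6000−35.0400)/(134.5200−77.8800)=-0.2373; B=V−Δ·S=51.9612
Self-financing check: at every node Δ·S+B equals the discounted successor values.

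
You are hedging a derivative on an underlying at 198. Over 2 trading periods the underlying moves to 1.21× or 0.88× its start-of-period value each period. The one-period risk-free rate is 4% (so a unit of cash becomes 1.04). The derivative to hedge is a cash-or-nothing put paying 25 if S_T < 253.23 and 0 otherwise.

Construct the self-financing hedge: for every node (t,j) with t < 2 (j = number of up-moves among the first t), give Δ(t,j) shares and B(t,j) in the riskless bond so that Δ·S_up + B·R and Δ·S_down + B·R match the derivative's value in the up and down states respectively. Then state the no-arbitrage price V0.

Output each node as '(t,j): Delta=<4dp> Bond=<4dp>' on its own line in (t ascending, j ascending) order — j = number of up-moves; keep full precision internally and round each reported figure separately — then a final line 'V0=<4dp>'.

Since d<R<u, set p* = (R−d)/(u−d) = 0.4848; price each node as the discounted p*-expectation of its children.
Terminal values V(2,·): V(2,0)=25.0000, V(2,1)=25.0000, V(2,2)=0.0000
(1,0): S=174.2400. Δ = (V_up−V_dn)/(S_up−S_dn) = (25.0000−25.0000)/(210.8304−153.3312) = 0.0000. V = [p*·25.0000 + (1−p*)·25.0000]/1.04 = 24.0385. B = V − Δ·S = 24.0385.
(1,1): S=239.5800. Δ = (V_up−V_dn)/(S_up−S_dn) = (0.0000−25.0000)/(289.8918−210.8304) = -0.3162. V = [p*·0.0000 + (1−p*)·25.0000]/1.04 = 12.3834. B = V − Δ·S = 88.1410.
(0,0): S=198.0000. Δ = (V_up−V_dn)/(S_up−S_dn) = (12.3834−24.0385)/(239.5800−174.2400) = -0.1784. V = [p*·12.3834 + (1−p*)·24.0385]/1.04 = 17.6803. B = V − Δ·S = 52.9986.
Self-financing check: at every node Δ·S+B equals the discounted successor values.

(0,0): Delta=-0.1784 Bond=52.9986
(1,0): Delta=0.0000 Bond=24.0385
(1,1): Delta=-0.3162 Bond=88.1410
V0=17.6803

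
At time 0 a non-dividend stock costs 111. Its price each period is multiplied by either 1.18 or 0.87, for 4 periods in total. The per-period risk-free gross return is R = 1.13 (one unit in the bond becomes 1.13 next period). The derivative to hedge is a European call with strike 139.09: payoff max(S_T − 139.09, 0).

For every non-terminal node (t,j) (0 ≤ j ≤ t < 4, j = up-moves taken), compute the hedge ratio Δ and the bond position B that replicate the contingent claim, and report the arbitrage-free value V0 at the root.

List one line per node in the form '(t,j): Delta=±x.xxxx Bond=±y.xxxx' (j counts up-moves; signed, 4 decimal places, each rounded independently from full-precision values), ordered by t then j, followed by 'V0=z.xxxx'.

Under the risk-neutral measure, an up-move has probability p* = (R−d)/(u−d) = 0.8387 and values discount at R = 1.13.
Terminal payoffs: V(4,0)=0.0000, V(4,1)=0.0000, V(4,2)=0.0000, V(4,3)=19.5776, V(4,4)=76.1143
  t=3,j=0: stock 73.0938 → up 86.2507 (V=0.0000), down 63.5916 (V=0.0000). Price 0.0000; hedge Δ=0.0000, bond B=0.0000.
  t=3,j=1: stock 99.1388 → up 116.9837 (V=0.0000), down 86.2507 (V=0.0000). Price 0.0000; hedge Δ=0.0000, bond B=0.0000.
  t=3,j=2: stock 134.4641 → up 158.6676 (V=19.5776), down 116.9837 (V=0.0000). Price 14.5309; hedge Δ=0.4697, bond B=-48.6226.
  t=3,j=3: stock 182.3766 → up 215.2043 (V=76.1143), down 158.6676 (V=19.5776). Price 59.2881; hedge Δ=1.0000, bond B=-123.0885.
  t=2,j=0: stock 84.0159 → up 99.1388 (V=0.0000), down 73.0938 (V=0.0000). Price 0.0000; hedge Δ=0.0000, bond B=0.0000.
  t=2,j=1: stock 113.9526 → up 134.4641 (V=14.5309), down 99.1388 (V=0.0000). Price 10.7851; hedge Δ=0.4113, bond B=-36.0887.
  t=2,j=2: stock 154.5564 → up 182.3766 (V=59.2881), down 134.4641 (V=14.5309). Price 46.0789; hedge Δ=0.9341, bond B=-98.2990.
  t=1,j=0: stock 96.5700 → up 113.9526 (V=10.7851), down 84.0159 (V=0.0000). Price 8.0050; hedge Δ=0.3603, bond B=-26.7858.
  t=1,j=1: stock 130.9800 → up 154.5564 (V=46.0789), down 113.9526 (V=10.7851). Price 35.7401; hedge Δ=0.8692, bond B=-78.1107.
  t=0,j=0: stock 111.0000 → up 130.9800 (V=35.7401), down 96.5700 (V=8.0050). Price 27.6697; hedge Δ=0.8060, bond B=-61.7987.
Check: Δ(0,0)·S0 + B(0,0) = 27.6697 = V0.

(0,0): Delta=0.8060 Bond=-61.7987
(1,0): Delta=0.3603 Bond=-26.7858
(1,1): Delta=0.8692 Bond=-78.1107
(2,0): Delta=0.0000 Bond=0.0000
(2,1): Delta=0.4113 Bond=-36.0887
(2,2): Delta=0.9341 Bond=-98.2990
(3,0): Delta=0.0000 Bond=0.0000
(3,1): Delta=0.0000 Bond=0.0000
(3,2): Delta=0.4697 Bond=-48.6226
(3,3): Delta=1.0000 Bond=-123.0885
V0=27.6697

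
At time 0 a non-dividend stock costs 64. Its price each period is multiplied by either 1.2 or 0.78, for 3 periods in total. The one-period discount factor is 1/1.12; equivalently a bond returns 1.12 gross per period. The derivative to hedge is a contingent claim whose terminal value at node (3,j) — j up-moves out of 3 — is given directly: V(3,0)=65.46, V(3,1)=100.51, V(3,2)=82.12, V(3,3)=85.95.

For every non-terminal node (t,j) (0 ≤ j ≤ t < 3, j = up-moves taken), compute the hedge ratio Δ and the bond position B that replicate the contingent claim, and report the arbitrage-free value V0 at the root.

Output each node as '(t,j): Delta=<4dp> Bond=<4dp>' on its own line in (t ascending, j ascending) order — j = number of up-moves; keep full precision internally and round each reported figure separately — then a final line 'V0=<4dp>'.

The replicating-portfolio and risk-neutral prices coincide; use p* = (1.12−0.78)/(1.2−0.78) = 0.8095 for the latter.
Terminal payoffs: V(3,0)=65.4600, V(3,1)=100.5100, V(3,2)=82.1200, V(3,3)=85.9500
Node (2,0) S=38.9376: V=(p*·100.5100+(1−p*)·65.4600)/1.12=83.7802; Δ=(100.5100−65.4600)/(46.7251−30.3713)=2.1432; B=V−Δ·S=0.3278
Node (2,1) S=59.9040: V=(p*·82.1200+(1−p*)·100.5100)/1.12=76.4490; Δ=(82.1200−100.5100)/(71.8848−46.7251)=-0.7309; B=V−Δ·S=120.2347
Node (2,2) S=92.1600: V=(p*·85.9500+(1−p*)·82.1200)/1.12=76.0897; Δ=(85.9500−82.1200)/(110.5920−71.8848)=0.0989; B=V−Δ·S=66.9707
Node (1,0) S=49.9200: V=(p*·76.4490+(1−p*)·83.7802)/1.12=69.5048; Δ=(76.4490−83.7802)/(59.9040−38.9376)=-0.3497; B=V−Δ·S=86.9601
Node (1,1) S=76.8000: V=(p*·76.0897+(1−p*)·76.4490)/1.12=67.9983; Δ=(76.0897−76.4490)/(92.1600−59.9040)=-0.0111; B=V−Δ·S=68.8537
Node (0,0) S=64.0000: V=(p*·67.9983+(1−p*)·69.5048)/1.12=60.9690; Δ=(67.9983−69.5048)/(76.8000−49.9200)=-0.0560; B=V−Δ·S=64.5559
The time-0 hedge costs 60.9690, which is the no-arbitrage price.

(0,0): Delta=-0.0560 Bond=64.5559
(1,0): Delta=-0.3497 Bond=86.9601
(1,1): Delta=-0.0111 Bond=68.8537
(2,0): Delta=2.1432 Bond=0.3278
(2,1): Delta=-0.7309 Bond=120.2347
(2,2): Delta=0.0989 Bond=66.9707
V0=60.9690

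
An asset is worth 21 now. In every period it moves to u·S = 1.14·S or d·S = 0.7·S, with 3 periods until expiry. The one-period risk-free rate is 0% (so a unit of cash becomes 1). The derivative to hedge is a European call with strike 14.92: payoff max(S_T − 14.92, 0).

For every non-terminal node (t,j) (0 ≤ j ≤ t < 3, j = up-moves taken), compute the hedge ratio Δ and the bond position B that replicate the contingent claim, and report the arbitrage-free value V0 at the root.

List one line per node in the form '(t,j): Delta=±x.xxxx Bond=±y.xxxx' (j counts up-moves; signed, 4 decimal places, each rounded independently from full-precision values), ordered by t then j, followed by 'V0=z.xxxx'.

(0,0): Delta=0.8006 Bond=-9.8241
(1,0): Delta=0.4411 Bond=-4.5386
(1,1): Delta=0.9037 Bond=-12.2907
(2,0): Delta=0.0000 Bond=0.0000
(2,1): Delta=0.5675 Bond=-6.6566
(2,2): Delta=1.0000 Bond=-14.9200
V0=6.9890

Risk-neutral probability p* = (R−d)/(u−d) = (1−0.7)/(1.14−0.7) = 0.6818.
Payoff layer (t=3): V(3,0)=0.0000, V(3,1)=0.0000, V(3,2)=4.1841, V(3,3)=16.1924
Node (2,0) S=10.2900: V=(p*·0.0000+(1−p*)·0.0000)/1=0.0000; Δ=(0.0000−0.0000)/(11.7306−7.2030)=0.0000; B=V−Δ·S=0.0000
Node (2,1) S=16.7580: V=(p*·4.1841+(1−p*)·0.0000)/1=2.8528; Δ=(4.1841−0.0000)/(19.1041−11.7306)=0.5675; B=V−Δ·S=-6.6566
Node (2,2) S=27.2916: V=(p*·16.1924+(1−p*)·4.1841)/1=12.3716; Δ=(16.1924−4.1841)/(31.1124−19.1041)=1.0000; B=V−Δ·S=-14.9200
Node (1,0) S=14.7000: V=(p*·2.8528+(1−p*)·0.0000)/1=1.9451; Δ=(2.8528−0.0000)/(16.7580−10.2900)=0.4411; B=V−Δ·S=-4.5386
Node (1,1) S=23.9400: V=(p*·12.3716+(1−p*)·2.8528)/1=9.3429; Δ=(12.3716−2.8528)/(27.2916−16.7580)=0.9037; B=V−Δ·S=-12.2907
Node (0,0) S=21.0000: V=(p*·9.3429+(1−p*)·1.9451)/1=6.9890; Δ=(9.3429−1.9451)/(23.9400−14.7000)=0.8006; B=V−Δ·S=-9.8241
Root portfolio cost Δ·21+B reproduces V0=6.9890.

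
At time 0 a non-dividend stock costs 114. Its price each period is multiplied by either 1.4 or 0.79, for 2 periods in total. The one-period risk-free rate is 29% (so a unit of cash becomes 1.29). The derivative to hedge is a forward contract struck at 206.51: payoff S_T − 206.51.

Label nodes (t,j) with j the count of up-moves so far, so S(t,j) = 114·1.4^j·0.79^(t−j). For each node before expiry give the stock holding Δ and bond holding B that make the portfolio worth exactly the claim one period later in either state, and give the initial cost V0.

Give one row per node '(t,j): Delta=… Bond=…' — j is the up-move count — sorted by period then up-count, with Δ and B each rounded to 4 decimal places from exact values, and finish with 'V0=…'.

Under the risk-neutral measure, an up-move has probability p* = (R−d)/(u−d) = 0.8197 and values discount at R = 1.29.
At expiry t=2: V(2,0)=-135.3626, V(2,1)=-80.4260, V(2,2)=16.9300
Node (1,0) S=90.0600: V=(p*·-80.4260+(1−p*)·-135.3626)/1.29=-70.0253; Δ=(-80.4260−-135.3626)/(126.0840−71.1474)=1.0000; B=V−Δ·S=-160.0853
Node (1,1) S=159.6000: V=(p*·16.9300+(1−p*)·-80.4260)/1.29=-0.4853; Δ=(16.9300−-80.4260)/(223.4400−126.0840)=1.0000; B=V−Δ·S=-160.0853
Node (0,0) S=114.0000: V=(p*·-0.4853+(1−p*)·-70.0253)/1.29=-10.0971; Δ=(-0.4853−-70.0253)/(159.6000−90.0600)=1.0000; B=V−Δ·S=-124.0971
Self-financing check: at every node Δ·S+B equals the discounted successor values.

(0,0): Delta=1.0000 Bond=-124.0971
(1,0): Delta=1.0000 Bond=-160.0853
(1,1): Delta=1.0000 Bond=-160.0853
V0=-10.0971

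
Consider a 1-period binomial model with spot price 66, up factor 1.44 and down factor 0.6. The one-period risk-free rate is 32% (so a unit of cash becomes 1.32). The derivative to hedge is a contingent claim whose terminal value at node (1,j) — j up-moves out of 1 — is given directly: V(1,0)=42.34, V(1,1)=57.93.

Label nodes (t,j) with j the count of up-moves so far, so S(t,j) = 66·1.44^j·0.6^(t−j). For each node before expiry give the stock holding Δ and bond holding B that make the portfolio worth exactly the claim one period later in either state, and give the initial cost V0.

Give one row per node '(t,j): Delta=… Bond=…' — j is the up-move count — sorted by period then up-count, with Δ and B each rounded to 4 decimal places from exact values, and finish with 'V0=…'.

Risk-neutral probability p* = (R−d)/(u−d) = (1.32−0.6)/(1.44−0.6) = 0.8571.
At expiry t=1: V(1,0)=42.3400, V(1,1)=57.9300
  t=0,j=0: stock 66.0000 → up 95.0400 (V=57.9300), down 39.6000 (V=42.3400). Price 42.1991; hedge Δ=0.2812, bond B=23.6396.
Root portfolio cost Δ·66+B reproduces V0=42.1991.

(0,0): Delta=0.2812 Bond=23.6396
V0=42.1991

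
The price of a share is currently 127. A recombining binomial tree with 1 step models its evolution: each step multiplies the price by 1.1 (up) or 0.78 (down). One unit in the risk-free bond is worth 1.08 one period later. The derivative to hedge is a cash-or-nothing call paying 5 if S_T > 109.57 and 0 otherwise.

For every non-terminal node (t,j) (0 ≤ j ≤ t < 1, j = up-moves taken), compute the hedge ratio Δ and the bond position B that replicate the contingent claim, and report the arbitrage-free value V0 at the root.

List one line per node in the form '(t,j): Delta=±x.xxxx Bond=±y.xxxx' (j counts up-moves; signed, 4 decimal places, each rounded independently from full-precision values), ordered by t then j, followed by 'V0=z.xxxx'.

No-arbitrage ⇒ martingale measure with p* = (R−d)/(u−d) = 0.9375.
Terminal values V(1,·): V(1,0)=0.0000, V(1,1)=5.0000
Node (0,0) S=127.0000: V=(p*·5.0000+(1−p*)·0.0000)/1.08=4.3403; Δ=(5.0000−0.0000)/(139.7000−99.0600)=0.1230; B=V−Δ·S=-11.2847
Self-financing check: at every node Δ·S+B equals the discounted successor values.

(0,0): Delta=0.1230 Bond=-11.2847
V0=4.3403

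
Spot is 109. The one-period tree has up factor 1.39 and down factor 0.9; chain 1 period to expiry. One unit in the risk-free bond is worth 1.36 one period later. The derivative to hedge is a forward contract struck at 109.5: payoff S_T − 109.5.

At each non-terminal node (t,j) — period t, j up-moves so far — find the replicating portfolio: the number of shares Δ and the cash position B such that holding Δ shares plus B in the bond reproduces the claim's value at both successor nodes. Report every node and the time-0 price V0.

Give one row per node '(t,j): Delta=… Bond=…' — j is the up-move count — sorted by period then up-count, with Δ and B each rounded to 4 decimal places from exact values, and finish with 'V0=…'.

The replicating-portfolio and risk-neutral prices coincide; use p* = (1.36−0.9)/(1.39−0.9) = 0.9388 for the latter.
Payoff layer (t=1): V(1,0)=-11.4000, V(1,1)=42.0100
Node (0,0) S=109.0000: V=(p*·42.0100+(1−p*)·-11.4000)/1.36=28.4853; Δ=(42.0100−-11.4000)/(151.5100−98.1000)=1.0000; B=V−Δ·S=-80.5147
The time-0 hedge costs 28.4853, which is the no-arbitrage price.

(0,0): Delta=1.0000 Bond=-80.5147
V0=28.4853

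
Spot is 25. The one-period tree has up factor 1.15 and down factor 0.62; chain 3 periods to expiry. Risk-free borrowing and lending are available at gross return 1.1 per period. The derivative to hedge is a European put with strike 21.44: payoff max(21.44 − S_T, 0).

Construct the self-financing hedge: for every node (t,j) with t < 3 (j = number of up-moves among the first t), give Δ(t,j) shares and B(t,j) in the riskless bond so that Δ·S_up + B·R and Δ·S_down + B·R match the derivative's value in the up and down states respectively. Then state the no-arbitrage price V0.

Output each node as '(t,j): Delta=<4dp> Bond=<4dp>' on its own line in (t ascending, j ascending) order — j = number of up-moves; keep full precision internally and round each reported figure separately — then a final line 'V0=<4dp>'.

Since d<R<u, set p* = (R−d)/(u−d) = 0.9057; price each node as the discounted p*-expectation of its children.
Terminal payoffs: V(3,0)=15.4818, V(3,1)=10.3885, V(3,2)=0.9413, V(3,3)=0.0000
(2,0): S=9.6100. Δ = (V_up−V_dn)/(S_up−S_dn) = (10.3885−15.4818)/(11.0515−5.9582) = -1.0000. V = [p*·10.3885 + (1−p*)·15.4818]/1.1 = 9.8809. B = V − Δ·S = 19.4909.
(2,1): S=17.8250. Δ = (V_up−V_dn)/(S_up−S_dn) = (0.9413−10.3885)/(20.4987−11.0515) = -1.0000. V = [p*·0.9413 + (1−p*)·10.3885]/1.1 = 1.6659. B = V − Δ·S = 19.4909.
(2,2): S=33.0625. Δ = (V_up−V_dn)/(S_up−S_dn) = (0.0000−0.9413)/(38.0219−20.4987) = -0.0537. V = [p*·0.0000 + (1−p*)·0.9413]/1.1 = 0.0807. B = V − Δ·S = 1.8567.
(1,0): S=15.5000. Δ = (V_up−V_dn)/(S_up−S_dn) = (1.6659−9.8809)/(17.8250−9.6100) = -1.0000. V = [p*·1.6659 + (1−p*)·9.8809]/1.1 = 2.2190. B = V − Δ·S = 17.7190.
(1,1): S=28.7500. Δ = (V_up−V_dn)/(S_up−S_dn) = (0.0807−1.6659)/(33.0625−17.8250) = -0.1040. V = [p*·0.0807 + (1−p*)·1.6659]/1.1 = 0.2093. B = V − Δ·S = 3.2003.
(0,0): S=25.0000. Δ = (V_up−V_dn)/(S_up−S_dn) = (0.2093−2.2190)/(28.7500−15.5000) = -0.1517. V = [p*·0.2093 + (1−p*)·2.2190]/1.1 = 0.3627. B = V − Δ·S = 4.1545.
Root portfolio cost Δ·25+B reproduces V0=0.3627.

(0,0): Delta=-0.1517 Bond=4.1545
(1,0): Delta=-1.0000 Bond=17.7190
(1,1): Delta=-0.1040 Bond=3.2003
(2,0): Delta=-1.0000 Bond=19.4909
(2,1): Delta=-1.0000 Bond=19.4909
(2,2): Delta=-0.0537 Bond=1.8567
V0=0.3627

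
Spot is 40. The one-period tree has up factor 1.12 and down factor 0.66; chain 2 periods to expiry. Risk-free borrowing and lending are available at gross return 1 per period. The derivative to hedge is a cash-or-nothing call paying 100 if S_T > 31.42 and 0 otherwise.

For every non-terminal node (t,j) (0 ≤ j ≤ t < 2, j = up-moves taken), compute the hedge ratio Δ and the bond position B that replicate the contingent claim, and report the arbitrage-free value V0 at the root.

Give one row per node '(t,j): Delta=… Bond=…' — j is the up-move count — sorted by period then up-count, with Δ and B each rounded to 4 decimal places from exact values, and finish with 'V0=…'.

(0,0): Delta=4.0170 Bond=-106.0491
(1,0): Delta=0.0000 Bond=0.0000
(1,1): Delta=4.8525 Bond=-143.4783
V0=54.6314

Since d<R<u, set p* = (R−d)/(u−d) = 0.7391; price each node as the discounted p*-expectation of its children.
At expiry t=2: V(2,0)=0.0000, V(2,1)=0.0000, V(2,2)=100.0000
Node (1,0) S=26.4000: V=(p*·0.0000+(1−p*)·0.0000)/1=0.0000; Δ=(0.0000−0.0000)/(29.5680−17.4240)=0.0000; B=V−Δ·S=0.0000
Node (1,1) S=44.8000: V=(p*·100.0000+(1−p*)·0.0000)/1=73.9130; Δ=(100.0000−0.0000)/(50.1760−29.5680)=4.8525; B=V−Δ·S=-143.4783
Node (0,0) S=40.0000: V=(p*·73.9130+(1−p*)·0.0000)/1=54.6314; Δ=(73.9130−0.0000)/(44.8000−26.4000)=4.0170; B=V−Δ·S=-106.0491
Each (Δ,B) replicates both successor values, so the strategy is self-financing and V0 is arbitrage-free.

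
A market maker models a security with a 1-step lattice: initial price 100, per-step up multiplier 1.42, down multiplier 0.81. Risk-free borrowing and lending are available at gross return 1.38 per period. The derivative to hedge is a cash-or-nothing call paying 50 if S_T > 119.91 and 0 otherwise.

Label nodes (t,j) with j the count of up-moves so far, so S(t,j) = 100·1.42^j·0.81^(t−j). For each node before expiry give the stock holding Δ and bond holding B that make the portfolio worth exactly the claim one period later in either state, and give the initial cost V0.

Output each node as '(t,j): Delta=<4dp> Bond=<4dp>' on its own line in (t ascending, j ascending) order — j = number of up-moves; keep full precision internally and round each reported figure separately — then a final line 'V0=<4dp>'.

Since d<R<u, set p* = (R−d)/(u−d) = 0.9344; price each node as the discounted p*-expectation of its children.
At expiry t=1: V(1,0)=0.0000, V(1,1)=50.0000
Node (0,0) S=100.0000: V=(p*·50.0000+(1−p*)·0.0000)/1.38=33.8560; Δ=(50.0000−0.0000)/(142.0000−81.0000)=0.8197; B=V−Δ·S=-48.1112
The time-0 hedge costs 33.8560, which is the no-arbitrage price.

(0,0): Delta=0.8197 Bond=-48.1112
V0=33.8560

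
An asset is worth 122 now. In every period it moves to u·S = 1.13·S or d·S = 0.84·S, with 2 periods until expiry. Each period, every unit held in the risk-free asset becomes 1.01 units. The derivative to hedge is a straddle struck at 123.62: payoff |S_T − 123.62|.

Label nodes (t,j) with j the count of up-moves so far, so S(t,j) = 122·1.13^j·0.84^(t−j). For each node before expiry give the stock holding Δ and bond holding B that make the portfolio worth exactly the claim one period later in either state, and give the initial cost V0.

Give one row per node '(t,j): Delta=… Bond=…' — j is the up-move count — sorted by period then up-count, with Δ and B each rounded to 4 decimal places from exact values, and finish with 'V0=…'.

(0,0): Delta=0.0552 Bond=14.1162
(1,0): Delta=-1.0000 Bond=122.3960
(1,1): Delta=0.6089 Bond=-62.0759
V0=20.8527

The replicating-portfolio and risk-neutral prices coincide; use p* = (1.01−0.84)/(1.13−0.84) = 0.5862 for the latter.
At expiry t=2: V(2,0)=37.5368, V(2,1)=7.8176, V(2,2)=32.1618
Node (1,0) S=102.4800: V=(p*·7.8176+(1−p*)·37.5368)/1.01=19.9160; Δ=(7.8176−37.5368)/(115.8024−86.0832)=-1.0000; B=V−Δ·S=122.3960
Node (1,1) S=137.8600: V=(p*·32.1618+(1−p*)·7.8176)/1.01=21.8696; Δ=(32.1618−7.8176)/(155.7818−115.8024)=0.6089; B=V−Δ·S=-62.0759
Node (0,0) S=122.0000: V=(p*·21.8696+(1−p*)·19.9160)/1.01=20.8527; Δ=(21.8696−19.9160)/(137.8600−102.4800)=0.0552; B=V−Δ·S=14.1162
Self-financing check: at every node Δ·S+B equals the discounted successor values.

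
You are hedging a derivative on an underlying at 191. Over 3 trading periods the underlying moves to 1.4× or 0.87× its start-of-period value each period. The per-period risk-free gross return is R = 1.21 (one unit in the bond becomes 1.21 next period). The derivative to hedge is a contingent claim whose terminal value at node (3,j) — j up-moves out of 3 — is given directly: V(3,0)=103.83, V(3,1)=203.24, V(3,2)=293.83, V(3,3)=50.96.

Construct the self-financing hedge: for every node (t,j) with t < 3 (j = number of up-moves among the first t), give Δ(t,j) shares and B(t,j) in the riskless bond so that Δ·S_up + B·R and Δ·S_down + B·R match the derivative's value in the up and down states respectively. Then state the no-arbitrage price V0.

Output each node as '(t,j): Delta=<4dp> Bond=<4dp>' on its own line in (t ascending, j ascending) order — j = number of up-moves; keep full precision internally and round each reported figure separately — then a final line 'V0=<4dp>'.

Risk-neutral probability p* = (R−d)/(u−d) = (1.21−0.87)/(1.4−0.87) = 0.6415.
Terminal payoffs: V(3,0)=103.8300, V(3,1)=203.2400, V(3,2)=293.8300, V(3,3)=50.9600
  t=2,j=0: stock 144.5679 → up 202.3951 (V=203.2400), down 125.7741 (V=103.8300). Price 138.5144; hedge Δ=1.2974, bond B=-49.0516.
  t=2,j=1: stock 232.6380 → up 325.6932 (V=293.8300), down 202.3951 (V=203.2400). Price 215.9953; hedge Δ=0.7347, bond B=45.0708.
  t=2,j=2: stock 374.3600 → up 524.1040 (V=50.9600), down 325.6932 (V=293.8300). Price 114.0716; hedge Δ=-1.2241, bond B=572.3169.
  t=1,j=0: stock 166.1700 → up 232.6380 (V=215.9953), down 144.5679 (V=138.5144). Price 155.5530; hedge Δ=0.8798, bond B=9.3626.
  t=1,j=1: stock 267.4000 → up 374.3600 (V=114.0716), down 232.6380 (V=215.9953). Price 124.4713; hedge Δ=-0.7192, bond B=316.7803.
  t=0,j=0: stock 191.0000 → up 267.4000 (V=124.4713), down 166.1700 (V=155.5530). Price 112.0775; hedge Δ=-0.3070, bond B=170.7223.
Each (Δ,B) replicates both successor values, so the strategy is self-financing and V0 is arbitrage-free.

(0,0): Delta=-0.3070 Bond=170.7223
(1,0): Delta=0.8798 Bond=9.3626
(1,1): Delta=-0.7192 Bond=316.7803
(2,0): Delta=1.2974 Bond=-49.0516
(2,1): Delta=0.7347 Bond=45.0708
(2,2): Delta=-1.2241 Bond=572.3169
V0=112.0775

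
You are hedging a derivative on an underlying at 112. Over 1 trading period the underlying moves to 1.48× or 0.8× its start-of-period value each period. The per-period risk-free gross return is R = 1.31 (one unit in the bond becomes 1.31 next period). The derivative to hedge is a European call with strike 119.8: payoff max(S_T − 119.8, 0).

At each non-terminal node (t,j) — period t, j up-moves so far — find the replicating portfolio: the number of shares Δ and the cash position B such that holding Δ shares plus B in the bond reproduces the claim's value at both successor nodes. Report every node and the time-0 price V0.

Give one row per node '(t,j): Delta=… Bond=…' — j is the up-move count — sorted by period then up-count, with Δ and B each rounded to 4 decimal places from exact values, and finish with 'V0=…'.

Under the risk-neutral measure, an up-move has probability p* = (R−d)/(u−d) = 0.7500 and values discount at R = 1.31.
Terminal values V(1,·): V(1,0)=0.0000, V(1,1)=45.9600
  t=0,j=0: stock 112.0000 → up 165.7600 (V=45.9600), down 89.6000 (V=0.0000). Price 26.3130; hedge Δ=0.6035, bond B=-41.2753.
Check: Δ(0,0)·S0 + B(0,0) = 26.3130 = V0.

(0,0): Delta=0.6035 Bond=-41.2753
V0=26.3130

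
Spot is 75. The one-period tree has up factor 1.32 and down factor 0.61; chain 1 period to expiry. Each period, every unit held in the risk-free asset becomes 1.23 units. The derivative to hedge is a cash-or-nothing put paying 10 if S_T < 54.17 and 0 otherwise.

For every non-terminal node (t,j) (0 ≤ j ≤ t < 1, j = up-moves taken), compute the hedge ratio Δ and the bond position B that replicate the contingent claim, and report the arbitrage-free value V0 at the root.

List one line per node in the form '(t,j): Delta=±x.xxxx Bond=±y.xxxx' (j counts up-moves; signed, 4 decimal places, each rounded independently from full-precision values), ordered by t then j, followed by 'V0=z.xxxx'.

(0,0): Delta=-0.1878 Bond=15.1151
V0=1.0306

Since d<R<u, set p* = (R−d)/(u−d) = 0.8732; price each node as the discounted p*-expectation of its children.
Terminal payoffs: V(1,0)=10.0000, V(1,1)=0.0000
Node (0,0) S=75.0000: V=(p*·0.0000+(1−p*)·10.0000)/1.23=1.0306; Δ=(0.0000−10.0000)/(99.0000−45.7500)=-0.1878; B=V−Δ·S=15.1151
Check: Δ(0,0)·S0 + B(0,0) = 1.0306 = V0.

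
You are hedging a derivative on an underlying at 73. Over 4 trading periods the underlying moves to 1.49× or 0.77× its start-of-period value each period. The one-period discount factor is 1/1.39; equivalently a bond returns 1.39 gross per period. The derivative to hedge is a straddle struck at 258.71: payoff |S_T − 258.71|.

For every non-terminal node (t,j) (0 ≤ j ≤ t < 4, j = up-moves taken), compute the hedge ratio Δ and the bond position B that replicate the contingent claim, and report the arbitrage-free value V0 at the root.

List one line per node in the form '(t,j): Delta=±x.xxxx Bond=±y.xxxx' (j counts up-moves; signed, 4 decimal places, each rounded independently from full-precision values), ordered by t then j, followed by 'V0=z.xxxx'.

Under the risk-neutral measure, an up-move has probability p* = (R−d)/(u−d) = 0.8611 and values discount at R = 1.39.
Payoff layer (t=4): V(4,0)=233.0483, V(4,1)=209.0529, V(4,2)=162.6203, V(4,3)=72.7702, V(4,4)=101.0956
(3,0): S=33.3269. Δ = (V_up−V_dn)/(S_up−S_dn) = (209.0529−233.0483)/(49.6571−25.6617) = -1.0000. V = [p*·209.0529 + (1−p*)·233.0483]/1.39 = 152.7954. B = V − Δ·S = 186.1223.
(3,1): S=64.4897. Δ = (V_up−V_dn)/(S_up−S_dn) = (162.6203−209.0529)/(96.0897−49.6571) = -1.0000. V = [p*·162.6203 + (1−p*)·209.0529]/1.39 = 121.6326. B = V − Δ·S = 186.1223.
(3,2): S=124.7918. Δ = (V_up−V_dn)/(S_up−S_dn) = (72.7702−162.6203)/(185.9398−96.0897) = -1.0000. V = [p*·72.7702 + (1−p*)·162.6203]/1.39 = 61.3305. B = V − Δ·S = 186.1223.
(3,3): S=241.4803. Δ = (V_up−V_dn)/(S_up−S_dn) = (101.0956−72.7702)/(359.8056−185.9398) = 0.1629. V = [p*·101.0956 + (1−p*)·72.7702]/1.39 = 69.9004. B = V − Δ·S = 30.5595.
(2,0): S=43.2817. Δ = (V_up−V_dn)/(S_up−S_dn) = (121.6326−152.7954)/(64.4897−33.3269) = -1.0000. V = [p*·121.6326 + (1−p*)·152.7954]/1.39 = 90.6192. B = V − Δ·S = 133.9009.
(2,1): S=83.7529. Δ = (V_up−V_dn)/(S_up−S_dn) = (61.3305−121.6326)/(124.7918−64.4897) = -1.0000. V = [p*·61.3305 + (1−p*)·121.6326]/1.39 = 50.1480. B = V − Δ·S = 133.9009.
(2,2): S=162.0673. Δ = (V_up−V_dn)/(S_up−S_dn) = (69.9004−61.3305)/(241.4803−124.7918) = 0.0734. V = [p*·69.9004 + (1−p*)·61.3305]/1.39 = 49.4317. B = V − Δ·S = 37.5291.
(1,0): S=56.2100. Δ = (V_up−V_dn)/(S_up−S_dn) = (50.1480−90.6192)/(83.7529−43.2817) = -1.0000. V = [p*·50.1480 + (1−p*)·90.6192]/1.39 = 40.1216. B = V − Δ·S = 96.3316.
(1,1): S=108.7700. Δ = (V_up−V_dn)/(S_up−S_dn) = (49.4317−50.1480)/(162.0673−83.7529) = -0.0091. V = [p*·49.4317 + (1−p*)·50.1480]/1.39 = 35.6340. B = V − Δ·S = 36.6288.
(0,0): S=73.0000. Δ = (V_up−V_dn)/(S_up−S_dn) = (35.6340−40.1216)/(108.7700−56.2100) = -0.0854. V = [p*·35.6340 + (1−p*)·40.1216]/1.39 = 26.0844. B = V − Δ·S = 32.3172.
Root portfolio cost Δ·73+B reproduces V0=26.0844.

(0,0): Delta=-0.0854 Bond=32.3172
(1,0): Delta=-1.0000 Bond=96.3316
(1,1): Delta=-0.0091 Bond=36.6288
(2,0): Delta=-1.0000 Bond=133.9009
(2,1): Delta=-1.0000 Bond=133.9009
(2,2): Delta=0.0734 Bond=37.5291
(3,0): Delta=-1.0000 Bond=186.1223
(3,1): Delta=-1.0000 Bond=186.1223
(3,2): Delta=-1.0000 Bond=186.1223
(3,3): Delta=0.1629 Bond=30.5595
V0=26.0844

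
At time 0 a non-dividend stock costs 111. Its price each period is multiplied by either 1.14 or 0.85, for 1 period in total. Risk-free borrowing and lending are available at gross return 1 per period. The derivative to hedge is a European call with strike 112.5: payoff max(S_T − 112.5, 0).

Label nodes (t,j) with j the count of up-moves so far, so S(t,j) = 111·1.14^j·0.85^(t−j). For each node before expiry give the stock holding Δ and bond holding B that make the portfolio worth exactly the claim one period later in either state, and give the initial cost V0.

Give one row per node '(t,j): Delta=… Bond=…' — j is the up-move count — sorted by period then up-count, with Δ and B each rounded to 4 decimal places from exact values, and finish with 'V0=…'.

(0,0): Delta=0.4362 Bond=-41.1517
V0=7.2621

Under the risk-neutral measure, an up-move has probability p* = (R−d)/(u−d) = 0.5172 and values discount at R = 1.
Terminal values V(1,·): V(1,0)=0.0000, V(1,1)=14.0400
  t=0,j=0: stock 111.0000 → up 126.5400 (V=14.0400), down 94.3500 (V=0.0000). Price 7.2621; hedge Δ=0.4362, bond B=-41.1517.
Self-financing check: at every node Δ·S+B equals the discounted successor values.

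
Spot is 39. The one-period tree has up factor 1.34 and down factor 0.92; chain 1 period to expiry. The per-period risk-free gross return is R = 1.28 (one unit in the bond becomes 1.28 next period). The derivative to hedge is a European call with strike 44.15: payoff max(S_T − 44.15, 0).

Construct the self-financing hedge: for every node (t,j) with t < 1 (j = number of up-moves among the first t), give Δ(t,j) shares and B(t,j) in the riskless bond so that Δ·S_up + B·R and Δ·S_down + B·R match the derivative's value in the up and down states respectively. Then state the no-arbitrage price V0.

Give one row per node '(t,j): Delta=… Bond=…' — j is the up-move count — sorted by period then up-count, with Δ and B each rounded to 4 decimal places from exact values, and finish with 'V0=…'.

(0,0): Delta=0.4951 Bond=-13.8787
V0=5.4308

Under the risk-neutral measure, an up-move has probability p* = (R−d)/(u−d) = 0.8571 and values discount at R = 1.28.
Terminal payoffs: V(1,0)=0.0000, V(1,1)=8.1100
(0,0): S=39.0000. Δ = (V_up−V_dn)/(S_up−S_dn) = (8.1100−0.0000)/(52.2600−35.8800) = 0.4951. V = [p*·8.1100 + (1−p*)·0.0000]/1.28 = 5.4308. B = V − Δ·S = -13.8787.
Self-financing check: at every node Δ·S+B equals the discounted successor values.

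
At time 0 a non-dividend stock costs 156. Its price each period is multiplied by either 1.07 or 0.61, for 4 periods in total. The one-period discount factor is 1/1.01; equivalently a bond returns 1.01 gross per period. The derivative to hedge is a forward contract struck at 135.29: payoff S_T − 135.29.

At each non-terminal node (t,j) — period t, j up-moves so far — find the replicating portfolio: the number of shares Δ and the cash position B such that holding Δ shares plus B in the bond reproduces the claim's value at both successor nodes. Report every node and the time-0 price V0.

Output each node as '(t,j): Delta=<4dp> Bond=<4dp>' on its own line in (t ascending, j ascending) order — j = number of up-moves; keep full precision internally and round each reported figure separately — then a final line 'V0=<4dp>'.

No-arbitrage ⇒ martingale measure with p* = (R−d)/(u−d) = 0.8696.
At expiry t=4: V(4,0)=-113.6905, V(4,1)=-97.4023, V(4,2)=-68.8313, V(4,3)=-18.7149, V(4,4)=69.1942
(3,0): S=35.4090. Δ = (V_up−V_dn)/(S_up−S_dn) = (-97.4023−-113.6905)/(37.8877−21.5995) = 1.0000. V = [p*·-97.4023 + (1−p*)·-113.6905]/1.01 = -98.5415. B = V − Δ·S = -133.9505.
(3,1): S=62.1109. Δ = (V_up−V_dn)/(S_up−S_dn) = (-68.8313−-97.4023)/(66.4587−37.8877) = 1.0000. V = [p*·-68.8313 + (1−p*)·-97.4023]/1.01 = -71.8396. B = V − Δ·S = -133.9505.
(3,2): S=108.9487. Δ = (V_up−V_dn)/(S_up−S_dn) = (-18.7149−-68.8313)/(116.5751−66.4587) = 1.0000. V = [p*·-18.7149 + (1−p*)·-68.8313]/1.01 = -25.0018. B = V − Δ·S = -133.9505.
(3,3): S=191.1067. Δ = (V_up−V_dn)/(S_up−S_dn) = (69.1942−-18.7149)/(204.4842−116.5751) = 1.0000. V = [p*·69.1942 + (1−p*)·-18.7149]/1.01 = 57.1562. B = V − Δ·S = -133.9505.
(2,0): S=58.0476. Δ = (V_up−V_dn)/(S_up−S_dn) = (-71.8396−-98.5415)/(62.1109−35.4090) = 1.0000. V = [p*·-71.8396 + (1−p*)·-98.5415]/1.01 = -74.5767. B = V − Δ·S = -132.6243.
(2,1): S=101.8212. Δ = (V_up−V_dn)/(S_up−S_dn) = (-25.0018−-71.8396)/(108.9487−62.1109) = 1.0000. V = [p*·-25.0018 + (1−p*)·-71.8396]/1.01 = -30.8031. B = V − Δ·S = -132.6243.
(2,2): S=178.6044. Δ = (V_up−V_dn)/(S_up−S_dn) = (57.1562−-25.0018)/(191.1067−108.9487) = 1.0000. V = [p*·57.1562 + (1−p*)·-25.0018]/1.01 = 45.9801. B = V − Δ·S = -132.6243.
(1,0): S=95.1600. Δ = (V_up−V_dn)/(S_up−S_dn) = (-30.8031−-74.5767)/(101.8212−58.0476) = 1.0000. V = [p*·-30.8031 + (1−p*)·-74.5767]/1.01 = -36.1511. B = V − Δ·S = -131.3111.
(1,1): S=166.9200. Δ = (V_up−V_dn)/(S_up−S_dn) = (45.9801−-30.8031)/(178.6044−101.8212) = 1.0000. V = [p*·45.9801 + (1−p*)·-30.8031]/1.01 = 35.6089. B = V − Δ·S = -131.3111.
(0,0): S=156.0000. Δ = (V_up−V_dn)/(S_up−S_dn) = (35.6089−-36.1511)/(166.9200−95.1600) = 1.0000. V = [p*·35.6089 + (1−p*)·-36.1511]/1.01 = 25.9890. B = V − Δ·S = -130.0110.
Self-financing check: at every node Δ·S+B equals the discounted successor values.

(0,0): Delta=1.0000 Bond=-130.0110
(1,0): Delta=1.0000 Bond=-131.3111
(1,1): Delta=1.0000 Bond=-131.3111
(2,0): Delta=1.0000 Bond=-132.6243
(2,1): Delta=1.0000 Bond=-132.6243
(2,2): Delta=1.0000 Bond=-132.6243
(3,0): Delta=1.0000 Bond=-133.9505
(3,1): Delta=1.0000 Bond=-133.9505
(3,2): Delta=1.0000 Bond=-133.9505
(3,3): Delta=1.0000 Bond=-133.9505
V0=25.9890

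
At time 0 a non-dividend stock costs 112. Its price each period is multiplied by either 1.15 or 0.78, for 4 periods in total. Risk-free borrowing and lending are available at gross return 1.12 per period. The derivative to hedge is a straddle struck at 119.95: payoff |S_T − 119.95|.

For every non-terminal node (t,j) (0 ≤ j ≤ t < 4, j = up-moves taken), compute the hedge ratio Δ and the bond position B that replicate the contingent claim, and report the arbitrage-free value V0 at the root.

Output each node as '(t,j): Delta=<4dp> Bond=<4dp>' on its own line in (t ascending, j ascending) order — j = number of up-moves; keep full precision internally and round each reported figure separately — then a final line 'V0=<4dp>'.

(0,0): Delta=0.7711 Bond=-49.1781
(1,0): Delta=-0.4621 Bond=52.6536
(1,1): Delta=0.8449 Bond=-64.5853
(2,0): Delta=-1.0000 Bond=95.6234
(2,1): Delta=-0.4299 Bond=55.7381
(2,2): Delta=0.9212 Bond=-83.6362
(3,0): Delta=-1.0000 Bond=107.0982
(3,1): Delta=-1.0000 Bond=107.0982
(3,2): Delta=-0.3958 Bond=58.4851
(3,3): Delta=1.0000 Bond=-107.0982
V0=37.1834

Since d<R<u, set p* = (R−d)/(u−d) = 0.9189; price each node as the discounted p*-expectation of its children.
Payoff layer (t=4): V(4,0)=78.4931, V(4,1)=58.8277, V(4,2)=29.8338, V(4,3)=12.9136, V(4,4)=75.9387
(3,0): S=53.1498. Δ = (V_up−V_dn)/(S_up−S_dn) = (58.8277−78.4931)/(61.1223−41.4569) = -1.0000. V = [p*·58.8277 + (1−p*)·78.4931]/1.12 = 53.9484. B = V − Δ·S = 107.0982.
(3,1): S=78.3619. Δ = (V_up−V_dn)/(S_up−S_dn) = (29.8338−58.8277)/(90.1162−61.1223) = -1.0000. V = [p*·29.8338 + (1−p*)·58.8277]/1.12 = 28.7363. B = V − Δ·S = 107.0982.
(3,2): S=115.5336. Δ = (V_up−V_dn)/(S_up−S_dn) = (12.9136−29.8338)/(132.8636−90.1162) = -0.3958. V = [p*·12.9136 + (1−p*)·29.8338]/1.12 = 12.7550. B = V − Δ·S = 58.4851.
(3,3): S=170.3380. Δ = (V_up−V_dn)/(S_up−S_dn) = (75.9387−12.9136)/(195.8887−132.8636) = 1.0000. V = [p*·75.9387 + (1−p*)·12.9136]/1.12 = 63.2398. B = V − Δ·S = -107.0982.
(2,0): S=68.1408. Δ = (V_up−V_dn)/(S_up−S_dn) = (28.7363−53.9484)/(78.3619−53.1498) = -1.0000. V = [p*·28.7363 + (1−p*)·53.9484]/1.12 = 27.4826. B = V − Δ·S = 95.6234.
(2,1): S=100.4640. Δ = (V_up−V_dn)/(S_up−S_dn) = (12.7550−28.7363)/(115.5336−78.3619) = -0.4299. V = [p*·12.7550 + (1−p*)·28.7363]/1.12 = 12.5453. B = V − Δ·S = 55.7381.
(2,2): S=148.1200. Δ = (V_up−V_dn)/(S_up−S_dn) = (63.2398−12.7550)/(170.3380−115.5336) = 0.9212. V = [p*·63.2398 + (1−p*)·12.7550]/1.12 = 52.8093. B = V − Δ·S = -83.6362.
(1,0): S=87.3600. Δ = (V_up−V_dn)/(S_up−S_dn) = (12.5453−27.4826)/(100.4640−68.1408) = -0.4621. V = [p*·12.5453 + (1−p*)·27.4826]/1.12 = 12.2825. B = V − Δ·S = 52.6536.
(1,1): S=128.8000. Δ = (V_up−V_dn)/(S_up−S_dn) = (52.8093−12.5453)/(148.1200−100.4640) = 0.8449. V = [p*·52.8093 + (1−p*)·12.5453]/1.12 = 44.2363. B = V − Δ·S = -64.5853.
(0,0): S=112.0000. Δ = (V_up−V_dn)/(S_up−S_dn) = (44.2363−12.2825)/(128.8000−87.3600) = 0.7711. V = [p*·44.2363 + (1−p*)·12.2825]/1.12 = 37.1834. B = V − Δ·S = -49.1781.
The time-0 hedge costs 37.1834, which is the no-arbitrage price.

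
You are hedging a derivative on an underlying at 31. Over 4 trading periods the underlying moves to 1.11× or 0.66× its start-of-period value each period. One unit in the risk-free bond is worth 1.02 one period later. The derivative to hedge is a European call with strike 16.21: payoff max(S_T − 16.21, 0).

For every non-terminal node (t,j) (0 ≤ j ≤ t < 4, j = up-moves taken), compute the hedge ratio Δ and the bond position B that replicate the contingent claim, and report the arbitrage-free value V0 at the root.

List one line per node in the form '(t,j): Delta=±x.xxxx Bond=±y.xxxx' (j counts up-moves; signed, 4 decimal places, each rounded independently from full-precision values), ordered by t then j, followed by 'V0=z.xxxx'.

(0,0): Delta=0.9569 Bond=-13.4737
(1,0): Delta=0.7722 Bond=-9.9652
(1,1): Delta=0.9843 Bond=-14.6877
(2,0): Delta=0.0552 Bond=-0.4824
(2,1): Delta=0.8788 Bond=-12.5850
(2,2): Delta=1.0000 Bond=-15.5805
(3,0): Delta=0.0000 Bond=0.0000
(3,1): Delta=0.0634 Bond=-0.6151
(3,2): Delta=1.0000 Bond=-15.8922
(3,3): Delta=1.0000 Bond=-15.8922
V0=16.1891

Since d<R<u, set p* = (R−d)/(u−d) = 0.8000; price each node as the discounted p*-expectation of its children.
At expiry t=4: V(4,0)=0.0000, V(4,1)=0.0000, V(4,2)=0.4278, V(4,3)=11.7717, V(4,4)=30.8502
  t=3,j=0: stock 8.9124 → up 9.8927 (V=0.0000), down 5.8822 (V=0.0000). Price 0.0000; hedge Δ=0.0000, bond B=0.0000.
  t=3,j=1: stock 14.9890 → up 16.6378 (V=0.4278), down 9.8927 (V=0.0000). Price 0.3355; hedge Δ=0.0634, bond B=-0.6151.
  t=3,j=2: stock 25.2088 → up 27.9817 (V=11.7717), down 16.6378 (V=0.4278). Price 9.3166; hedge Δ=1.0000, bond B=-15.8922.
  t=3,j=3: stock 42.3966 → up 47.0602 (V=30.8502), down 27.9817 (V=11.7717). Price 26.5044; hedge Δ=1.0000, bond B=-15.8922.
  t=2,j=0: stock 13.5036 → up 14.9890 (V=0.3355), down 8.9124 (V=0.0000). Price 0.2632; hedge Δ=0.0552, bond B=-0.4824.
  t=2,j=1: stock 22.7106 → up 25.2088 (V=9.3166), down 14.9890 (V=0.3355). Price 7.3729; hedge Δ=0.8788, bond B=-12.5850.
  t=2,j=2: stock 38.1951 → up 42.3966 (V=26.5044), down 25.2088 (V=9.3166). Price 22.6146; hedge Δ=1.0000, bond B=-15.5805.
  t=1,j=0: stock 20.4600 → up 22.7106 (V=7.3729), down 13.5036 (V=0.2632). Price 5.8343; hedge Δ=0.7722, bond B=-9.9652.
  t=1,j=1: stock 34.4100 → up 38.1951 (V=22.6146), down 22.7106 (V=7.3729). Price 19.1826; hedge Δ=0.9843, bond B=-14.6877.
  t=0,j=0: stock 31.0000 → up 34.4100 (V=19.1826), down 20.4600 (V=5.8343). Price 16.1891; hedge Δ=0.9569, bond B=-13.4737.
Each (Δ,B) replicates both successor values, so the strategy is self-financing and V0 is arbitrage-free.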